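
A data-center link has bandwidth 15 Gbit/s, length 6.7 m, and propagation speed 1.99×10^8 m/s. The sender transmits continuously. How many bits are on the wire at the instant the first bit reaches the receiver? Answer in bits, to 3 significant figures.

Propagation delay = 6.7 / 199000000 = 3.36683e-08 s.
BDP = R × t_prop = 15000000000 × 3.36683e-08 = 505.025 bits.

505 bits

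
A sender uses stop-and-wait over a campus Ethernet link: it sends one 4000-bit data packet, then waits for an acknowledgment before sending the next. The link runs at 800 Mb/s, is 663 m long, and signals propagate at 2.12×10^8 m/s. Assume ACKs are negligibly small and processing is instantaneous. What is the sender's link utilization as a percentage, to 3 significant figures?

t_tx = L/R = 4000/800000000 = 5e-06 s.
t_prop = 663/212000000 = 3.12736e-06 s; RTT = 6.25472e-06 s.
Cycle = t_tx + RTT = 1.12547e-05 s.
Utilization = t_tx / cycle = 5e-06/1.12547e-05 = 44.4 %.

44.4 %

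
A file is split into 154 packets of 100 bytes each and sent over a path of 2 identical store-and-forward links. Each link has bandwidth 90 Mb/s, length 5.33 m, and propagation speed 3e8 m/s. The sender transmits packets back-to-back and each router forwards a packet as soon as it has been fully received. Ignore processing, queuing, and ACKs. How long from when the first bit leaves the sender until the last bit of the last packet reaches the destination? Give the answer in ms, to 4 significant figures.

1.378 ms

Per-hop transmission t_tx = L/R = 800/90000000 = 0.00888889 ms.
Per-hop propagation t_prop = 5.33/300000000 = 1.77667e-05 ms.
Pipeline fill: first packet needs 2·t_tx to clear all hops; remaining 153 packets each add one t_tx.
Total = (2+154-1)·t_tx + 2·t_prop = 155·0.00888889 + 2·1.77667e-05 = 1.378 ms.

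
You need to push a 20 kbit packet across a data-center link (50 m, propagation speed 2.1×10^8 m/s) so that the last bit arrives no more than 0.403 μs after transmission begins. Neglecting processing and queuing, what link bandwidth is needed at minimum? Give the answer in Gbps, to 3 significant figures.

121 Gbps

Propagation delay = 50 / 210000000 = 0.238095 μs.
Transmission budget = 0.403 − 0.238095 = 0.164905 μs.
R ≥ L / t_tx = 20000 bits / 1.64905e-07 s = 121 Gbps.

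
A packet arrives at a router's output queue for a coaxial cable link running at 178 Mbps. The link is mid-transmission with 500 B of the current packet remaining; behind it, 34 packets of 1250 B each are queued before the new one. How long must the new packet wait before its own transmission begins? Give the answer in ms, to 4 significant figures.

1.933 ms

Each queued packet: L/R = 10000/178000000 = 0.0561798 ms.
34 queued → 1.91011 ms.
Plus remaining 4000 bits of current packet: 0.0224719 ms.
Queuing delay = 1.933 ms.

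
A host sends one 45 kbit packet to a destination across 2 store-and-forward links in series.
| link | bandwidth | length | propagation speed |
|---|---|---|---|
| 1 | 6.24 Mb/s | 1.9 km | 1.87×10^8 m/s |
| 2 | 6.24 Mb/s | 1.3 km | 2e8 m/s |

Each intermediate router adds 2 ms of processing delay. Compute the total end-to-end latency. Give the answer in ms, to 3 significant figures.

L = 45000 bits.
Transmission delay per hop = L/R = 45000/6240000 = 7.21154 ms; 2 hops → 14.4231 ms.
Propagation delays (d/s per hop): 0.0101604, 0.0065 ms; sum = 0.0166604 ms.
Processing at 1 router(s): 1 × 2 ms = 2 ms.
End-to-end = 16.4 ms.

16.4 ms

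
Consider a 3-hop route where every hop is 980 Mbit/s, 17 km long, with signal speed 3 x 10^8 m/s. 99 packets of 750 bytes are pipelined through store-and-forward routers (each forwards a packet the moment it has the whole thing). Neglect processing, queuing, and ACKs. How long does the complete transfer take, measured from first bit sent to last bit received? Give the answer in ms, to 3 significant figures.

0.788 ms

Per-hop transmission t_tx = L/R = 6000/980000000 = 0.00612245 ms.
Per-hop propagation t_prop = 17000/300000000 = 0.0566667 ms.
Pipeline fill: first packet needs 3·t_tx to clear all hops; remaining 98 packets each add one t_tx.
Total = (3+99-1)·t_tx + 3·t_prop = 101·0.00612245 + 3·0.0566667 = 0.788 ms.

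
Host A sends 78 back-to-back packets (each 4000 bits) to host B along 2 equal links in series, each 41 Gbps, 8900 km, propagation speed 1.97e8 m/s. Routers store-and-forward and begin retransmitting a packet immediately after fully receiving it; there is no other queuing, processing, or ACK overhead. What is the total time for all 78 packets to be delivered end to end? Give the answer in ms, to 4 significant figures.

Per-hop transmission t_tx = L/R = 4000/41000000000 = 9.7561e-05 ms.
Per-hop propagation t_prop = 8900000/197000000 = 45.1777 ms.
Pipeline fill: first packet needs 2·t_tx to clear all hops; remaining 77 packets each add one t_tx.
Total = (2+78-1)·t_tx + 2·t_prop = 79·9.7561e-05 + 2·45.1777 = 90.36 ms.

90.36 ms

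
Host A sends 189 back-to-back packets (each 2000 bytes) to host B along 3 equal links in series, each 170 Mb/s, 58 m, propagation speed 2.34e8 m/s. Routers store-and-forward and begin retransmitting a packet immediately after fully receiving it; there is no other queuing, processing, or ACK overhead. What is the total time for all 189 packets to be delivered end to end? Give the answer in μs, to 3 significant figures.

18000 μs

Per-hop transmission t_tx = L/R = 16000/170000000 = 94.1176 μs.
Per-hop propagation t_prop = 58/234000000 = 0.247863 μs.
Pipeline fill: first packet needs 3·t_tx to clear all hops; remaining 188 packets each add one t_tx.
Total = (3+189-1)·t_tx + 3·t_prop = 191·94.1176 + 3·0.247863 = 18000 μs.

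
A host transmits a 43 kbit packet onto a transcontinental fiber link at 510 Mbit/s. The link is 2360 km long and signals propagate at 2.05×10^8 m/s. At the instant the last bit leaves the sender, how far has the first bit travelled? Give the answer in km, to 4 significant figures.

t_tx = L/R = 43000/510000000 = 8.43137e-05 s.
Distance = s × t_tx = 2.05e+08 × 8.43137e-05 = 17.28 km.

17.28 km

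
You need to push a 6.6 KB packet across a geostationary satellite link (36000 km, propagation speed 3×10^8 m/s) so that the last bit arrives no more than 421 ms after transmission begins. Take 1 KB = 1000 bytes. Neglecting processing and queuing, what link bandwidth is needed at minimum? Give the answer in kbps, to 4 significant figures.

L = 52800 bits.
Propagation delay = 36000000 / 300000000 = 120 ms.
Transmission budget = 421 − 120 = 301 ms.
R ≥ L / t_tx = 52800 bits / 0.301 s = 175.4 kbps.

175.4 kbps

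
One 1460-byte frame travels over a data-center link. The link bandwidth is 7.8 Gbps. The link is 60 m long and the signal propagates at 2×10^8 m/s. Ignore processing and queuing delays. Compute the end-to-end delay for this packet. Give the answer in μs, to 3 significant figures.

1.80 μs

L = 1460 × 8 = 11680 bits.
Transmission delay = L/R = 11680 / 7800000000 = 1.49744 μs.
Propagation delay = d/s = 60 m / 200000000 m/s = 0.3 μs.
Total = 1.80 μs.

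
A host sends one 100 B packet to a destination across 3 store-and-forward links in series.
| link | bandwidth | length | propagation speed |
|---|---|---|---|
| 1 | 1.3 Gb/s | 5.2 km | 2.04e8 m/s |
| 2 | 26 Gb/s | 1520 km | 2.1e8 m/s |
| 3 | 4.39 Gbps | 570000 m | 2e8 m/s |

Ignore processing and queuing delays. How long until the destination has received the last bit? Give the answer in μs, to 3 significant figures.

10100 μs

L = 100 × 8 = 800 bits.
Transmission delays (L/R per hop): 0.615385, 0.0307692, 0.182232 μs; sum = 0.828386 μs.
Propagation delays (d/s per hop): 25.4902, 7238.1, 2850 μs; sum = 10113.6 μs.
End-to-end = 10100 μs.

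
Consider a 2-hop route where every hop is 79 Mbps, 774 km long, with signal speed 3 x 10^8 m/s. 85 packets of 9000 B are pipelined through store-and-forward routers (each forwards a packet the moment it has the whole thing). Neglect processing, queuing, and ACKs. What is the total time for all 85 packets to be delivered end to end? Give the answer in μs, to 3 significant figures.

83500 μs

Per-hop transmission t_tx = L/R = 72000/79000000 = 911.392 μs.
Per-hop propagation t_prop = 774000/300000000 = 2580 μs.
Pipeline fill: first packet needs 2·t_tx to clear all hops; remaining 84 packets each add one t_tx.
Total = (2+85-1)·t_tx + 2·t_prop = 86·911.392 + 2·2580 = 83500 μs.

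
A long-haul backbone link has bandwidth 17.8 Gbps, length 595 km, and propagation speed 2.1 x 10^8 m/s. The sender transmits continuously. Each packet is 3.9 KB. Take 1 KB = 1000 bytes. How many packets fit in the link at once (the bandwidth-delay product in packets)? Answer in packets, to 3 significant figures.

1620 packets

Propagation delay = 595000 / 210000000 = 0.00283333 s.
BDP = R × t_prop = 17800000000 × 0.00283333 = 50433300 bits.
In packets of 31200 bits: 1620 packets.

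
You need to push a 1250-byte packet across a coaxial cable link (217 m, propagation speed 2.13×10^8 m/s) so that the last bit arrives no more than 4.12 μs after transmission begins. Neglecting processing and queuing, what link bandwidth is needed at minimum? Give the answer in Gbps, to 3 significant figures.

L = 10000 bits.
Propagation delay = 217 / 213000000 = 1.01878 μs.
Transmission budget = 4.12 − 1.01878 = 3.10122 μs.
R ≥ L / t_tx = 10000 bits / 3.10122e-06 s = 3.22 Gbps.

3.22 Gbps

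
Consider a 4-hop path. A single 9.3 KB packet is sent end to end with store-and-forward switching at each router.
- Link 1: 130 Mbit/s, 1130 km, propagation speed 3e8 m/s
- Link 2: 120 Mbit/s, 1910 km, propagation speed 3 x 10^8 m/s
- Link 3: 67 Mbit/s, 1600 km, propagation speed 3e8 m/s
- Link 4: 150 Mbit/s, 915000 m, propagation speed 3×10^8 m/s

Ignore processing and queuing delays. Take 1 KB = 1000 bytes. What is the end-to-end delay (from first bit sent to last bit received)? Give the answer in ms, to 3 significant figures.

21.3 ms

L = 74400 bits.
Transmission delays (L/R per hop): 0.572308, 0.62, 1.11045, 0.496 ms; sum = 2.79876 ms.
Propagation delays (d/s per hop): 3.76667, 6.36667, 5.33333, 3.05 ms; sum = 18.5167 ms.
End-to-end = 21.3 ms.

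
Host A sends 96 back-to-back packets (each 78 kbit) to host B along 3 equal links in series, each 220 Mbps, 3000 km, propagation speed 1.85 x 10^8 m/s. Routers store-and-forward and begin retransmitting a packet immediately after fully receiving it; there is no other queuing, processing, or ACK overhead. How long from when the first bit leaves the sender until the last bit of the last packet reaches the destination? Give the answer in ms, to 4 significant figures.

Per-hop transmission t_tx = L/R = 78000/220000000 = 0.354545 ms.
Per-hop propagation t_prop = 3000000/185000000 = 16.2162 ms.
Pipeline fill: first packet needs 3·t_tx to clear all hops; remaining 95 packets each add one t_tx.
Total = (3+96-1)·t_tx + 3·t_prop = 98·0.354545 + 3·16.2162 = 83.39 ms.

83.39 ms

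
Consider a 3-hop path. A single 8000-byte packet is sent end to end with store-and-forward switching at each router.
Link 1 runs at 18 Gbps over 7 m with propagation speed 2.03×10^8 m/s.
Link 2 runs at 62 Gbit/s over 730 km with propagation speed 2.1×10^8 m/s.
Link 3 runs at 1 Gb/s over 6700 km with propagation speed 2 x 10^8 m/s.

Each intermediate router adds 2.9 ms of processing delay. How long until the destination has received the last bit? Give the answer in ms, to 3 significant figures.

L = 8000 × 8 = 64000 bits.
Transmission delays (L/R per hop): 0.00355556, 0.00103226, 0.064 ms; sum = 0.0685878 ms.
Propagation delays (d/s per hop): 3.44828e-05, 3.47619, 33.5 ms; sum = 36.9762 ms.
Processing at 2 router(s): 2 × 2.9 ms = 5.8 ms.
End-to-end = 42.8 ms.

42.8 ms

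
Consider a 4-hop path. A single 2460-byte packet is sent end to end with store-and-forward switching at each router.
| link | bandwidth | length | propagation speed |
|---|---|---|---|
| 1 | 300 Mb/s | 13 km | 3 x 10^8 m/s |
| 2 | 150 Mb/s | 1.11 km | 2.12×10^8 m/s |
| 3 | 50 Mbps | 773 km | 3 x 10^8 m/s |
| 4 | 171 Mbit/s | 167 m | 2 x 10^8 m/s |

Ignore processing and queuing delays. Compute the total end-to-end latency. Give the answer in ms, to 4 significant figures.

L = 2460 × 8 = 19680 bits.
Transmission delays (L/R per hop): 0.0656, 0.1312, 0.3936, 0.115088 ms; sum = 0.705488 ms.
Propagation delays (d/s per hop): 0.0433333, 0.00523585, 2.57667, 0.000835 ms; sum = 2.62607 ms.
End-to-end = 3.332 ms.

3.332 ms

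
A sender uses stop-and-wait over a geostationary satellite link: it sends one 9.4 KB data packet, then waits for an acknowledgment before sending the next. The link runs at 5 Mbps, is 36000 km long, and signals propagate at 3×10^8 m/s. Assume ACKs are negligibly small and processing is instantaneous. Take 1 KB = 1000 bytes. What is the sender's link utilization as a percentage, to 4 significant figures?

5.897 %

t_tx = L/R = 75200/5000000 = 0.01504 s.
t_prop = 36000000/300000000 = 0.12 s; RTT = 0.24 s.
Cycle = t_tx + RTT = 0.25504 s.
Utilization = t_tx / cycle = 0.01504/0.25504 = 5.897 %.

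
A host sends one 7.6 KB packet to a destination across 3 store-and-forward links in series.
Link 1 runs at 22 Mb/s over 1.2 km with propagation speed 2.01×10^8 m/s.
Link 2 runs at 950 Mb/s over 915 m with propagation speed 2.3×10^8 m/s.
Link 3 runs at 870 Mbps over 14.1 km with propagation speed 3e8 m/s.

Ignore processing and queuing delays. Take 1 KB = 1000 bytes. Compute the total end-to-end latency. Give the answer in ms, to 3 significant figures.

2.95 ms

L = 60800 bits.
Transmission delays (L/R per hop): 2.76364, 0.064, 0.0698851 ms; sum = 2.89752 ms.
Propagation delays (d/s per hop): 0.00597015, 0.00397826, 0.047 ms; sum = 0.0569484 ms.
End-to-end = 2.95 ms.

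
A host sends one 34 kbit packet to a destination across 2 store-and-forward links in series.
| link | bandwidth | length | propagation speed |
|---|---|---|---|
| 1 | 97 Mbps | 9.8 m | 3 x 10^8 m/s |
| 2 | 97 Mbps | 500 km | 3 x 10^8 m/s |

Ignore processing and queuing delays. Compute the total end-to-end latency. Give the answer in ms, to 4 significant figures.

L = 34000 bits.
Transmission delay per hop = L/R = 34000/97000000 = 0.350515 ms; 2 hops → 0.701031 ms.
Propagation delays (d/s per hop): 3.26667e-05, 1.66667 ms; sum = 1.6667 ms.
End-to-end = 2.368 ms.

2.368 ms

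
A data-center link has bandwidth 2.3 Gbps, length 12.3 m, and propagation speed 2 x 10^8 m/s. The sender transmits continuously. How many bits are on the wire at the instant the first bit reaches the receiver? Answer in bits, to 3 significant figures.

141 bits

Propagation delay = 12.3 / 200000000 = 6.15e-08 s.
BDP = R × t_prop = 2300000000 × 6.15e-08 = 141.45 bits.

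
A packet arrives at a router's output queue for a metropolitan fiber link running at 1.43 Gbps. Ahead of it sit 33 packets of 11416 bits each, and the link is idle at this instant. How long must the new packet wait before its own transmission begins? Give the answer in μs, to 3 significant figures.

Each queued packet: L/R = 11416/1430000000 = 7.98322 μs.
33 queued → 263.446 μs.
Queuing delay = 263 μs.

263 μs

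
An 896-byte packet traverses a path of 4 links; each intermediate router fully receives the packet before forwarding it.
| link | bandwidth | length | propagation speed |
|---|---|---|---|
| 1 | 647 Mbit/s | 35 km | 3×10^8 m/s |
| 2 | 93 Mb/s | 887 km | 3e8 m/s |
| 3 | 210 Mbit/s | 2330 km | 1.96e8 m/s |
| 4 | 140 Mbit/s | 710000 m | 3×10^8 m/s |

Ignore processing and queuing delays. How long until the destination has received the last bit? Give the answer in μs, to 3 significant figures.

L = 896 × 8 = 7168 bits.
Transmission delays (L/R per hop): 11.0788, 77.0753, 34.1333, 51.2 μs; sum = 173.487 μs.
Propagation delays (d/s per hop): 116.667, 2956.67, 11887.8, 2366.67 μs; sum = 17327.8 μs.
End-to-end = 17500 μs.

17500 μs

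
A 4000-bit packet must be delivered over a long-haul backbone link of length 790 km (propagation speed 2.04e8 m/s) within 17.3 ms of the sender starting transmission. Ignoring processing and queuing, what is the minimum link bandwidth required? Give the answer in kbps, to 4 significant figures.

Propagation delay = 790000 / 204000000 = 3.87255 ms.
Transmission budget = 17.3 − 3.87255 = 13.4275 ms.
R ≥ L / t_tx = 4000 bits / 0.0134275 s = 297.9 kbps.

297.9 kbps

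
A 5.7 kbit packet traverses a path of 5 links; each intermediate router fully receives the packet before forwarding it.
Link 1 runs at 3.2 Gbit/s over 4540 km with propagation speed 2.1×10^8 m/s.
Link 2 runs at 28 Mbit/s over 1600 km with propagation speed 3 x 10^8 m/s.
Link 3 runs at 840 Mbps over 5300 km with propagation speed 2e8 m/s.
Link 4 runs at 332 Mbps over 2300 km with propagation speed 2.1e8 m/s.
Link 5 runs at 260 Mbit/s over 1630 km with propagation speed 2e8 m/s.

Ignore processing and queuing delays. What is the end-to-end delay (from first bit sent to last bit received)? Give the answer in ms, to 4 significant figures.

72.81 ms

L = 5700 bits.
Transmission delays (L/R per hop): 0.00178125, 0.203571, 0.00678571, 0.0171687, 0.0219231 ms; sum = 0.25123 ms.
Propagation delays (d/s per hop): 21.619, 5.33333, 26.5, 10.9524, 8.15 ms; sum = 72.5548 ms.
End-to-end = 72.81 ms.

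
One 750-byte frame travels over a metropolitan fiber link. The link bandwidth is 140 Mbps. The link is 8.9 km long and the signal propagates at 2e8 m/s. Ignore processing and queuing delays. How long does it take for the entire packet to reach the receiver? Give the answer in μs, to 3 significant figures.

87.4 μs

L = 750 × 8 = 6000 bits.
Transmission delay = L/R = 6000 / 140000000 = 42.8571 μs.
Propagation delay = d/s = 8900 m / 200000000 m/s = 44.5 μs.
Total = 87.4 μs.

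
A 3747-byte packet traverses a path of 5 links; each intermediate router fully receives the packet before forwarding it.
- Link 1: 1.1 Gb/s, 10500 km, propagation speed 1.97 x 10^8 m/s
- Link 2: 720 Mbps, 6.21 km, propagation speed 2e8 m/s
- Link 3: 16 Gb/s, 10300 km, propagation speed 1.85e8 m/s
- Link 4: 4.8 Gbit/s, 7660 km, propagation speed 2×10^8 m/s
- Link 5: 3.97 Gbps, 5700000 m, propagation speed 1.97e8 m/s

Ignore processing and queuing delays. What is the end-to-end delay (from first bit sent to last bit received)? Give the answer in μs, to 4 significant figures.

176300 μs

L = 3747 × 8 = 29976 bits.
Transmission delays (L/R per hop): 27.2509, 41.6333, 1.8735, 6.245, 7.55063 μs; sum = 84.5534 μs.
Propagation delays (d/s per hop): 53299.5, 31.05, 55675.7, 38300, 28934 μs; sum = 176240 μs.
End-to-end = 176300 μs.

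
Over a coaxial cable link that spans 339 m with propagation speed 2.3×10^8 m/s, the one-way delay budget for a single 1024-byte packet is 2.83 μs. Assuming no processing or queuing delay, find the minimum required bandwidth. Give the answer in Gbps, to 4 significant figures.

L = 8192 bits.
Propagation delay = 339 / 2.3e+08 = 1.47391 μs.
Transmission budget = 2.83 − 1.47391 = 1.35609 μs.
R ≥ L / t_tx = 8192 bits / 1.35609e-06 s = 6.041 Gbps.

6.041 Gbps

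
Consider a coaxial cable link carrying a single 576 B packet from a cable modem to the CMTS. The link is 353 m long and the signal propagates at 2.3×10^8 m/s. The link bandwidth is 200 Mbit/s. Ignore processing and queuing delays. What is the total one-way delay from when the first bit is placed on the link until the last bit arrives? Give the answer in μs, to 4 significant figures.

L = 576 × 8 = 4608 bits.
Transmission delay = L/R = 4608 / 200000000 = 23.04 μs.
Propagation delay = d/s = 353 m / 2.3e+08 m/s = 1.53478 μs.
Total = 24.57 μs.

24.57 μs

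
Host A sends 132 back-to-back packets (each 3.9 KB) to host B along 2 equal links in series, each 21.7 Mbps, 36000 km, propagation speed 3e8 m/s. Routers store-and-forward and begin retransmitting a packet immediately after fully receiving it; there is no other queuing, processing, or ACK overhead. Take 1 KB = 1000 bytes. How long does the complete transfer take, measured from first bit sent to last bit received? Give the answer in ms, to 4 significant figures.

Per-hop transmission t_tx = L/R = 31200/21700000 = 1.43779 ms.
Per-hop propagation t_prop = 36000000/300000000 = 120 ms.
Pipeline fill: first packet needs 2·t_tx to clear all hops; remaining 131 packets each add one t_tx.
Total = (2+132-1)·t_tx + 2·t_prop = 133·1.43779 + 2·120 = 431.2 ms.

431.2 ms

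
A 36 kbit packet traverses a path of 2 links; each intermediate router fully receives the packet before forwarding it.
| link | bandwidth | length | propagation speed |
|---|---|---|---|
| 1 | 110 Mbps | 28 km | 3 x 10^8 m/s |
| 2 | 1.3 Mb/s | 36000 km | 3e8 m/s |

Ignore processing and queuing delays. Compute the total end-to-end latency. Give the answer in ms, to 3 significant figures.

L = 36000 bits.
Transmission delays (L/R per hop): 0.327273, 27.6923 ms; sum = 28.0196 ms.
Propagation delays (d/s per hop): 0.0933333, 120 ms; sum = 120.093 ms.
End-to-end = 148 ms.

148 ms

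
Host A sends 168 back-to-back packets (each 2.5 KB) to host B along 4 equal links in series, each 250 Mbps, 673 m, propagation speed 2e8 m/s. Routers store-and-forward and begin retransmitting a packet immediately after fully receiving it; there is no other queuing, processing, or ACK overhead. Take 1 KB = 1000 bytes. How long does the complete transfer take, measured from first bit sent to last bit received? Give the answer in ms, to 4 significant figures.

13.69 ms

Per-hop transmission t_tx = L/R = 20000/250000000 = 0.08 ms.
Per-hop propagation t_prop = 673/200000000 = 0.003365 ms.
Pipeline fill: first packet needs 4·t_tx to clear all hops; remaining 167 packets each add one t_tx.
Total = (4+168-1)·t_tx + 4·t_prop = 171·0.08 + 4·0.003365 = 13.69 ms.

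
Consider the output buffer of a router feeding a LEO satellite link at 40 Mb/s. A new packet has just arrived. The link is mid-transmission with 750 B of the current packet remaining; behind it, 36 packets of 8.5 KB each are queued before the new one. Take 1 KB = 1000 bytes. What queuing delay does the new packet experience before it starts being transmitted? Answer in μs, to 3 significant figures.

Each queued packet: L/R = 68000/40000000 = 1700 μs.
36 queued → 61200 μs.
Plus remaining 6000 bits of current packet: 150 μs.
Queuing delay = 61400 μs.

61400 μs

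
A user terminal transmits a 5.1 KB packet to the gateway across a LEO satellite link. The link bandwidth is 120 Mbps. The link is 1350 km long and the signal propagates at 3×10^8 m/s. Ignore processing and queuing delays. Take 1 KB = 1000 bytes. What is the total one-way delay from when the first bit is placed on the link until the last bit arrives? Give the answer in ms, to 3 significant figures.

4.84 ms

L = 40800 bits.
Transmission delay = L/R = 40800 / 120000000 = 0.34 ms.
Propagation delay = d/s = 1350000 m / 300000000 m/s = 4.5 ms.
Total = 4.84 ms.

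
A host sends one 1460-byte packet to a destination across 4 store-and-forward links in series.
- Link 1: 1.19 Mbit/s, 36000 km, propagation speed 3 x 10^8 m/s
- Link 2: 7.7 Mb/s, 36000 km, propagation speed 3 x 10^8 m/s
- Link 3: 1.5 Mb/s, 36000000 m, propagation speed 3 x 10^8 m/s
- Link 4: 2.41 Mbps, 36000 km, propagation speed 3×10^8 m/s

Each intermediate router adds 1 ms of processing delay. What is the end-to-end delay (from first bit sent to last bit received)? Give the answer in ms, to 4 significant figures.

L = 1460 × 8 = 11680 bits.
Transmission delays (L/R per hop): 9.81513, 1.51688, 7.78667, 4.84647 ms; sum = 23.9651 ms.
Propagation delays (d/s per hop): 120, 120, 120, 120 ms; sum = 480 ms.
Processing at 3 router(s): 3 × 1 ms = 3 ms.
End-to-end = 507.0 ms.

507.0 ms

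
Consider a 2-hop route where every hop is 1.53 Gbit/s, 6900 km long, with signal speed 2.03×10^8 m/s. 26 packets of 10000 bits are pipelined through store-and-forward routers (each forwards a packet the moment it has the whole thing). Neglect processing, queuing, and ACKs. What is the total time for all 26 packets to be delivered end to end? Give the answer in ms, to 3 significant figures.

68.2 ms

Per-hop transmission t_tx = L/R = 10000/1530000000 = 0.00653595 ms.
Per-hop propagation t_prop = 6900000/2.03e+08 = 33.9901 ms.
Pipeline fill: first packet needs 2·t_tx to clear all hops; remaining 25 packets each add one t_tx.
Total = (2+26-1)·t_tx + 2·t_prop = 27·0.00653595 + 2·33.9901 = 68.2 ms.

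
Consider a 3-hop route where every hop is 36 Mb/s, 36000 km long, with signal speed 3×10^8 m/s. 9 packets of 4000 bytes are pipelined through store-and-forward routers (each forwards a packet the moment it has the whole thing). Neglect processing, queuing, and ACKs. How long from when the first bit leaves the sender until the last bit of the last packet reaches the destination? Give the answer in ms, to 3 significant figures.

Per-hop transmission t_tx = L/R = 32000/36000000 = 0.888889 ms.
Per-hop propagation t_prop = 36000000/300000000 = 120 ms.
Pipeline fill: first packet needs 3·t_tx to clear all hops; remaining 8 packets each add one t_tx.
Total = (3+9-1)·t_tx + 3·t_prop = 11·0.888889 + 3·120 = 370 ms.

370 ms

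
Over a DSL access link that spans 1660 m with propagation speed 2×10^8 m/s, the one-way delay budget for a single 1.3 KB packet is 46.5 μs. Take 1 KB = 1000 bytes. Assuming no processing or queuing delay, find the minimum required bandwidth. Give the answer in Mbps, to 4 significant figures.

272.3 Mbps

L = 10400 bits.
Propagation delay = 1660 / 200000000 = 8.3 μs.
Transmission budget = 46.5 − 8.3 = 38.2 μs.
R ≥ L / t_tx = 10400 bits / 3.82e-05 s = 272.3 Mbps.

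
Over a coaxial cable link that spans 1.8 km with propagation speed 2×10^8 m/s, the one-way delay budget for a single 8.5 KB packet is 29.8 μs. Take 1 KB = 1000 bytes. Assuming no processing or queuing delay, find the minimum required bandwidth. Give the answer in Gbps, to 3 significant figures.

3.27 Gbps

L = 68000 bits.
Propagation delay = 1800 / 200000000 = 9 μs.
Transmission budget = 29.8 − 9 = 20.8 μs.
R ≥ L / t_tx = 68000 bits / 2.08e-05 s = 3.27 Gbps.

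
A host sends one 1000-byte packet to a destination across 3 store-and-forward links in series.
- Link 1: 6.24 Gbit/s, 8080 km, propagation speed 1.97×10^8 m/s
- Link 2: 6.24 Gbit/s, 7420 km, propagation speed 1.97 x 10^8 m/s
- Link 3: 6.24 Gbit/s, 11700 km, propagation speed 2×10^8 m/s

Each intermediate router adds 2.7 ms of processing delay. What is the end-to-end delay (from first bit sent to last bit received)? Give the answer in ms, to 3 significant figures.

143 ms

L = 1000 × 8 = 8000 bits.
Transmission delay per hop = L/R = 8000/6240000000 = 0.00128205 ms; 3 hops → 0.00384615 ms.
Propagation delays (d/s per hop): 41.0152, 37.665, 58.5 ms; sum = 137.18 ms.
Processing at 2 router(s): 2 × 2.7 ms = 5.4 ms.
End-to-end = 143 ms.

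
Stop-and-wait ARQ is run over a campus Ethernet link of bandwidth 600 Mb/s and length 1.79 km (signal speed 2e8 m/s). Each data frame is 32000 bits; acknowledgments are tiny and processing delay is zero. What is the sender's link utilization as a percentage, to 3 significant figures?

t_tx = L/R = 32000/600000000 = 5.33333e-05 s.
t_prop = 1790/200000000 = 8.95e-06 s; RTT = 1.79e-05 s.
Cycle = t_tx + RTT = 7.12333e-05 s.
Utilization = t_tx / cycle = 5.33333e-05/7.12333e-05 = 74.9 %.

74.9 %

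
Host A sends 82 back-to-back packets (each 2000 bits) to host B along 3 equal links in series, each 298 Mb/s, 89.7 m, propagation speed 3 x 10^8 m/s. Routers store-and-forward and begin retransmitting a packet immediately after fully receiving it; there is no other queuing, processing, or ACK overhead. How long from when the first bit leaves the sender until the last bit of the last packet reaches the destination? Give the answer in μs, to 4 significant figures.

564.7 μs

Per-hop transmission t_tx = L/R = 2000/298000000 = 6.71141 μs.
Per-hop propagation t_prop = 89.7/300000000 = 0.299 μs.
Pipeline fill: first packet needs 3·t_tx to clear all hops; remaining 81 packets each add one t_tx.
Total = (3+82-1)·t_tx + 3·t_prop = 84·6.71141 + 3·0.299 = 564.7 μs.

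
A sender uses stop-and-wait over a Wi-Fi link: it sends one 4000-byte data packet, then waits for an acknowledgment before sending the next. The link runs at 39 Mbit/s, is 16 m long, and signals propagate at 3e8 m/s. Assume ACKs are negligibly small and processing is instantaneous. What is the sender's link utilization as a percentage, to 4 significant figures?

99.99 %

t_tx = L/R = 32000/39000000 = 0.000820513 s.
t_prop = 16/300000000 = 5.33333e-08 s; RTT = 1.06667e-07 s.
Cycle = t_tx + RTT = 0.000820619 s.
Utilization = t_tx / cycle = 0.000820513/0.000820619 = 99.99 %.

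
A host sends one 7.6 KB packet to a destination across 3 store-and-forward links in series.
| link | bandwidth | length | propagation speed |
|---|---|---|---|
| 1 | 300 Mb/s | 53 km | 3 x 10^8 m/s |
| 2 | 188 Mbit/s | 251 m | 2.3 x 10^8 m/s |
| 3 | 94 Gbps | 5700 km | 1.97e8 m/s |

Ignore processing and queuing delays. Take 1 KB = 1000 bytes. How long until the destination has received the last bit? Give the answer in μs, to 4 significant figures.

L = 60800 bits.
Transmission delays (L/R per hop): 202.667, 323.404, 0.646809 μs; sum = 526.718 μs.
Propagation delays (d/s per hop): 176.667, 1.0913, 28934 μs; sum = 29111.8 μs.
End-to-end = 29640 μs.

29640 μs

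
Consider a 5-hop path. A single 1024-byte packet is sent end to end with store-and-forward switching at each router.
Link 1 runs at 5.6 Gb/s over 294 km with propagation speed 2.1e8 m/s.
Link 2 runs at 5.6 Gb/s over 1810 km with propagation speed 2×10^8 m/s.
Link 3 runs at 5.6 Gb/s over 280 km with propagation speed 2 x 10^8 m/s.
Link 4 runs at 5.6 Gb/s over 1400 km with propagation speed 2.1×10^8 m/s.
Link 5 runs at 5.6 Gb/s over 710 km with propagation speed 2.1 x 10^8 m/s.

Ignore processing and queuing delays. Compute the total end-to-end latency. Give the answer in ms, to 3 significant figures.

21.9 ms

L = 1024 × 8 = 8192 bits.
Transmission delay per hop = L/R = 8192/5600000000 = 0.00146286 ms; 5 hops → 0.00731429 ms.
Propagation delays (d/s per hop): 1.4, 9.05, 1.4, 6.66667, 3.38095 ms; sum = 21.8976 ms.
End-to-end = 21.9 ms.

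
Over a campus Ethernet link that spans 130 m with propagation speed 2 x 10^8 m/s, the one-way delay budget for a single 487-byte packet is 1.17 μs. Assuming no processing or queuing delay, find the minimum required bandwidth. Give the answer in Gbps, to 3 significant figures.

7.49 Gbps

L = 3896 bits.
Propagation delay = 130 / 200000000 = 0.65 μs.
Transmission budget = 1.17 − 0.65 = 0.52 μs.
R ≥ L / t_tx = 3896 bits / 5.2e-07 s = 7.49 Gbps.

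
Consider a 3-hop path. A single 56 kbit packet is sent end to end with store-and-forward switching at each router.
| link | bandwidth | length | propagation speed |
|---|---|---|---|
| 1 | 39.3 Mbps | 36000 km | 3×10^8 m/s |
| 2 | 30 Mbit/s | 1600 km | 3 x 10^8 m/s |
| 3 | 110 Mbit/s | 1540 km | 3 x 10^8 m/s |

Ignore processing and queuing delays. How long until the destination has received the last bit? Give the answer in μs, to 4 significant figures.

L = 56000 bits.
Transmission delays (L/R per hop): 1424.94, 1866.67, 509.091 μs; sum = 3800.69 μs.
Propagation delays (d/s per hop): 120000, 5333.33, 5133.33 μs; sum = 130467 μs.
End-to-end = 134300 μs.

134300 μs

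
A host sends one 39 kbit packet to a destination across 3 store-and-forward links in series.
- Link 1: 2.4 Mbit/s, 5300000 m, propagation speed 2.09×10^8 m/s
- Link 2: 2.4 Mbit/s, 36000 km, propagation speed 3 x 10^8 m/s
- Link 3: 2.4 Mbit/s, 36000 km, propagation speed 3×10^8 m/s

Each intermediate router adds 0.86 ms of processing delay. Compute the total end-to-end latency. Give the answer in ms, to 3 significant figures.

316 ms

L = 39000 bits.
Transmission delay per hop = L/R = 39000/2400000 = 16.25 ms; 3 hops → 48.75 ms.
Propagation delays (d/s per hop): 25.3589, 120, 120 ms; sum = 265.359 ms.
Processing at 2 router(s): 2 × 0.86 ms = 1.72 ms.
End-to-end = 316 ms.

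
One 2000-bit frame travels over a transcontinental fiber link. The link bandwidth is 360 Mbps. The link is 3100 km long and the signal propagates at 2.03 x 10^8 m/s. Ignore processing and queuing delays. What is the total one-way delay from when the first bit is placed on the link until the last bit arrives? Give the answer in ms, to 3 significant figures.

15.3 ms

Transmission delay = L/R = 2000 / 360000000 = 0.00555556 ms.
Propagation delay = d/s = 3100000 m / 2.03e+08 m/s = 15.2709 ms.
Total = 15.3 ms.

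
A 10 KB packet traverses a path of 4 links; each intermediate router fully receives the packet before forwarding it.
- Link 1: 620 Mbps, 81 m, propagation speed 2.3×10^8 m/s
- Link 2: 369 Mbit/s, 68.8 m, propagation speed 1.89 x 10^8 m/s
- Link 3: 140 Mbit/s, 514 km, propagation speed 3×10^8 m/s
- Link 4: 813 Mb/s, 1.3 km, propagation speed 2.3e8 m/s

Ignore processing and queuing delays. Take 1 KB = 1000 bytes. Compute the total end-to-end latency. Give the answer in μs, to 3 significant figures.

L = 80000 bits.
Transmission delays (L/R per hop): 129.032, 216.802, 571.429, 98.401 μs; sum = 1015.66 μs.
Propagation delays (d/s per hop): 0.352174, 0.364021, 1713.33, 5.65217 μs; sum = 1719.7 μs.
End-to-end = 2740 μs.

2740 μs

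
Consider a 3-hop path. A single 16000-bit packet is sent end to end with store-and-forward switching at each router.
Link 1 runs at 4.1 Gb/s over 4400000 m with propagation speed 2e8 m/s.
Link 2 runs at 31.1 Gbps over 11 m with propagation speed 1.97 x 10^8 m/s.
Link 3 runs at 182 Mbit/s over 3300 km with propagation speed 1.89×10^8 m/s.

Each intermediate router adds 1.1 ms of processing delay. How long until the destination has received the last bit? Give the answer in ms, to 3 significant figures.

Transmission delays (L/R per hop): 0.00390244, 0.000514469, 0.0879121 ms; sum = 0.092329 ms.
Propagation delays (d/s per hop): 22, 5.58376e-05, 17.4603 ms; sum = 39.4604 ms.
Processing at 2 router(s): 2 × 1.1 ms = 2.2 ms.
End-to-end = 41.8 ms.

41.8 ms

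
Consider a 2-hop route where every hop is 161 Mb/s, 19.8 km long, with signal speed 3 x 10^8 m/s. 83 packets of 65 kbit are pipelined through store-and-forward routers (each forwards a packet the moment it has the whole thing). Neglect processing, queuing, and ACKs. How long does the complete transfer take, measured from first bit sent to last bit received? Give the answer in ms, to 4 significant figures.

34.05 ms

Per-hop transmission t_tx = L/R = 65000/161000000 = 0.403727 ms.
Per-hop propagation t_prop = 19800/300000000 = 0.066 ms.
Pipeline fill: first packet needs 2·t_tx to clear all hops; remaining 82 packets each add one t_tx.
Total = (2+83-1)·t_tx + 2·t_prop = 84·0.403727 + 2·0.066 = 34.05 ms.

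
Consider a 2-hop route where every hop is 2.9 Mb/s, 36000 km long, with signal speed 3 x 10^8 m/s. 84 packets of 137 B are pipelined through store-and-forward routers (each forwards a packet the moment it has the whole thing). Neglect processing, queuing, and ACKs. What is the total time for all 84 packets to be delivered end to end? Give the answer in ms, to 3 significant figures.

272 ms

Per-hop transmission t_tx = L/R = 1096/2900000 = 0.377931 ms.
Per-hop propagation t_prop = 36000000/300000000 = 120 ms.
Pipeline fill: first packet needs 2·t_tx to clear all hops; remaining 83 packets each add one t_tx.
Total = (2+84-1)·t_tx + 2·t_prop = 85·0.377931 + 2·120 = 272 ms.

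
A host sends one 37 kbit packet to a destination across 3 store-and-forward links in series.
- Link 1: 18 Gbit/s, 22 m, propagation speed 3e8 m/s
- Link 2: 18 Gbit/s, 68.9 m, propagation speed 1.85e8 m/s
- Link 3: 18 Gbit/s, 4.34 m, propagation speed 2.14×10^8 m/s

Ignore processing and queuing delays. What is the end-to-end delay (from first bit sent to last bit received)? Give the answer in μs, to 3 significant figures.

L = 37000 bits.
Transmission delay per hop = L/R = 37000/18000000000 = 2.05556 μs; 3 hops → 6.16667 μs.
Propagation delays (d/s per hop): 0.0733333, 0.372432, 0.0202804 μs; sum = 0.466046 μs.
End-to-end = 6.63 μs.

6.63 μs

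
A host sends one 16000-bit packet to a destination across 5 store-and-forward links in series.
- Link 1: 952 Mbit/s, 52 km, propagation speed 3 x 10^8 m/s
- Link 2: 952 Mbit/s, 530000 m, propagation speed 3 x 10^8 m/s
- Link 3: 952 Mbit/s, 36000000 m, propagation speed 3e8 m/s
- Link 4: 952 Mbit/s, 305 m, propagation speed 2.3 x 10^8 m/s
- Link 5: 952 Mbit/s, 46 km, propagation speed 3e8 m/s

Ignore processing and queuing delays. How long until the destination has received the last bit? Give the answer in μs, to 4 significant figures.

Transmission delay per hop = L/R = 16000/952000000 = 16.8067 μs; 5 hops → 84.0336 μs.
Propagation delays (d/s per hop): 173.333, 1766.67, 120000, 1.32609, 153.333 μs; sum = 122095 μs.
End-to-end = 122200 μs.

122200 μs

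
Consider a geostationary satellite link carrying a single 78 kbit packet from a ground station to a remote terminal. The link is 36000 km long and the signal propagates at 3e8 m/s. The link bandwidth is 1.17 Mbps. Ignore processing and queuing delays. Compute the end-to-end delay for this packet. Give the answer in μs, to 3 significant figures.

L = 78000 bits.
Transmission delay = L/R = 78000 / 1170000 = 66666.7 μs.
Propagation delay = d/s = 36000000 m / 300000000 m/s = 120000 μs.
Total = 187000 μs.

187000 μs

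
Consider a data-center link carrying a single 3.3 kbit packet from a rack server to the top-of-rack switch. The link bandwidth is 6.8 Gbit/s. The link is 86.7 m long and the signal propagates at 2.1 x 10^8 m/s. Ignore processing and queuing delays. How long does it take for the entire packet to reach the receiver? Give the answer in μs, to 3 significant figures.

0.898 μs

L = 3300 bits.
Transmission delay = L/R = 3300 / 6800000000 = 0.485294 μs.
Propagation delay = d/s = 86.7 m / 210000000 m/s = 0.412857 μs.
Total = 0.898 μs.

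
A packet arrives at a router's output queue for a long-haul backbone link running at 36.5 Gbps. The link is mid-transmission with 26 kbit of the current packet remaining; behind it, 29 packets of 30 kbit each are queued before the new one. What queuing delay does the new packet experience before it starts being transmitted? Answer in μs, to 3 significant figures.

24.5 μs

Each queued packet: L/R = 30000/36500000000 = 0.821918 μs.
29 queued → 23.8356 μs.
Plus remaining 26000 bits of current packet: 0.712329 μs.
Queuing delay = 24.5 μs.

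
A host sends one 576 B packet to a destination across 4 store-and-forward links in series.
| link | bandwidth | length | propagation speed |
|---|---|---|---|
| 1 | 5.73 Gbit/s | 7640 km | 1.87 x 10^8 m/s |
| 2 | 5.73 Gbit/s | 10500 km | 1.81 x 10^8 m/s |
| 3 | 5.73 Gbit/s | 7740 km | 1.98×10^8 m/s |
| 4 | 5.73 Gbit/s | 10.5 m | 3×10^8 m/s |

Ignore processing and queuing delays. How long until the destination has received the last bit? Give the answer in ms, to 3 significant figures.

L = 576 × 8 = 4608 bits.
Transmission delay per hop = L/R = 4608/5730000000 = 0.000804188 ms; 4 hops → 0.00321675 ms.
Propagation delays (d/s per hop): 40.8556, 58.011, 39.0909, 3.5e-05 ms; sum = 137.958 ms.
End-to-end = 138 ms.

138 ms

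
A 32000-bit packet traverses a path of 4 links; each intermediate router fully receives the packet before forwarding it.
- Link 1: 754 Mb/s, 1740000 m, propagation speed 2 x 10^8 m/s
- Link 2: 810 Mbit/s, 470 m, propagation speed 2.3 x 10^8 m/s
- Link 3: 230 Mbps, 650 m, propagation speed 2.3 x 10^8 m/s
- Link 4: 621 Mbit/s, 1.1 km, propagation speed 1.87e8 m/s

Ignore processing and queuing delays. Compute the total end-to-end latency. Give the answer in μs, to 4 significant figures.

Transmission delays (L/R per hop): 42.4403, 39.5062, 139.13, 51.5298 μs; sum = 272.607 μs.
Propagation delays (d/s per hop): 8700, 2.04348, 2.82609, 5.88235 μs; sum = 8710.75 μs.
End-to-end = 8983 μs.

8983 μs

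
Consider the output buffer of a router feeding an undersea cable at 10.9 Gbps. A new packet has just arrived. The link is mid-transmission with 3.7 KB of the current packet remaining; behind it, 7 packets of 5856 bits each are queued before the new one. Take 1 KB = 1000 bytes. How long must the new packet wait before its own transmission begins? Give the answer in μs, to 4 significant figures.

6.476 μs

Each queued packet: L/R = 5856/10900000000 = 0.537248 μs.
7 queued → 3.76073 μs.
Plus remaining 29600 bits of current packet: 2.7156 μs.
Queuing delay = 6.476 μs.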